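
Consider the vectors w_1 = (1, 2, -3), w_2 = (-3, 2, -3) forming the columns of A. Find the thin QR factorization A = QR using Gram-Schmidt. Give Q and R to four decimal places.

Q = [[0.2673, -0.9636], [0.5345, 0.1482], [-0.8018, -0.2224]], R = [[3.7417, 2.6726], [0.0000, 3.8545]]

w_1 = (1, 2, -3); ‖w_1‖ = 3.7417, so q_1 = (0.2673, 0.5345, -0.8018).
q_1·w_2 = 0.2673·(-3) + 0.5345·2 + (-0.8018)·(-3) = 2.6726.
u_2 = w_2 − 2.6726·q_1 = (-3.7143, 0.5714, -0.8571).
‖u_2‖ = 3.8545, so q_2 = (-0.9636, 0.1482, -0.2224).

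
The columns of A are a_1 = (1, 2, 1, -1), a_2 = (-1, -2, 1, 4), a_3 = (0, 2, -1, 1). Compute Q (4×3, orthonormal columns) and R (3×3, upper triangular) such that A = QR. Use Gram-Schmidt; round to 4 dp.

q_1 = a_1/‖a_1‖ = (1, 2, 1, -1)/2.6458 = (0.3780, 0.7559, 0.3780, -0.3780).
r_{12} = q_1·a_2 = -3.0237.
u_2 = a_2 + 3.0237·q_1 = (0.1429, 0.2857, 2.1429, 2.8571).
‖u_2‖ = 3.5857, so q_2 = (0.0398, 0.0797, 0.5976, 0.7968).
r_{13} = q_1·a_3 = 0.7559; r_{23} = q_2·a_3 = 0.3586.
u_3 = a_3 − 0.7559·q_1 − 0.3586·q_2 = (-0.3000, 1.4000, -1.5000, 1.0000).
‖u_3‖ = 2.3022, so q_3 = (-0.1303, 0.6081, -0.6516, 0.4344).

Q = [[0.3780, 0.0398, -0.1303], [0.7559, 0.0797, 0.6081], [0.3780, 0.5976, -0.6516], [-0.3780, 0.7968, 0.4344]], R = [[2.6458, -3.0237, 0.7559], [0.0000, 3.5857, 0.3586], [0.0000, 0.0000, 2.3022]]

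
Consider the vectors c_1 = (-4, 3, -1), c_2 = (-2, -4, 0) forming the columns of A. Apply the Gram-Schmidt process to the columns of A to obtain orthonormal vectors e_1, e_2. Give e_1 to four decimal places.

c_1 = (-4, 3, -1); ‖c_1‖ = 5.0990, so e_1 = (-0.7845, 0.5883, -0.1961).

e_1 = (-0.7845, 0.5883, -0.1961)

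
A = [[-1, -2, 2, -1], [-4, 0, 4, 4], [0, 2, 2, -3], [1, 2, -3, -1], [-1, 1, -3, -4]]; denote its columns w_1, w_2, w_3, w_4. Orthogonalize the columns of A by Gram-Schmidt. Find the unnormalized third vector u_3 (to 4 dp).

u_3 = (0.1471, 0.5210, 2.9832, -1.1471, -3.3782)

w_1 = (-1, -4, 0, 1, -1); ‖w_1‖ = 4.3589, so q_1 = (-0.2294, -0.9177, 0.0000, 0.2294, -0.2294).
q_1·w_2 = (-0.2294)·(-2) + (-0.9177)·0 + 0.0000·2 + 0.2294·2 + (-0.2294)·1 = 0.6882.
u_2 = w_2 − 0.6882·q_1 = (-1.8421, 0.6316, 2.0000, 1.8421, 1.1579).
‖u_2‖ = 3.5393, so q_2 = (-0.5205, 0.1784, 0.5651, 0.5205, 0.3272).
q_1·w_3 = (-0.2294)·2 + (-0.9177)·4 + 0.0000·2 + 0.2294·(-3) + (-0.2294)·(-3) = -4.1295; q_2·w_3 = (-0.5205)·2 + 0.1784·4 + 0.5651·2 + 0.5205·(-3) + 0.3272·(-3) = -1.7399.
u_3 = w_3 + 4.1295·q_1 + 1.7399·q_2 = (0.1471, 0.5210, 2.9832, -1.1471, -3.3782).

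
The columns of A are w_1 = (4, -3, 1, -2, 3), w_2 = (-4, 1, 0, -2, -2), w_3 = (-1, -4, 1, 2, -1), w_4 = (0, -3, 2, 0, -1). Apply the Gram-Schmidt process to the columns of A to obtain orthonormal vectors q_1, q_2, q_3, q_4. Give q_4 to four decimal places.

q_4 = (0.3493, 0.2047, 0.7344, -0.0542, -0.5421)

w_1 = (4, -3, 1, -2, 3); ‖w_1‖ = 6.2450, so q_1 = (0.6405, -0.4804, 0.1601, -0.3203, 0.4804).
q_1·w_2 = 0.6405·(-4) + (-0.4804)·1 + 0.1601·0 + (-0.3203)·(-2) + 0.4804·(-2) = -3.3627.
u_2 = w_2 + 3.3627·q_1 = (-1.8462, -0.6154, 0.5385, -3.0769, -0.3846).
‖u_2‖ = 3.7003, so q_2 = (-0.4989, -0.1663, 0.1455, -0.8315, -0.1039).
q_1·w_3 = 0.6405·(-1) + (-0.4804)·(-4) + 0.1601·1 + (-0.3203)·2 + 0.4804·(-1) = 0.3203; q_2·w_3 = (-0.4989)·(-1) + (-0.1663)·(-4) + 0.1455·1 + (-0.8315)·2 + (-0.1039)·(-1) = -0.2495.
u_3 = w_3 − 0.3203·q_1 + 0.2495·q_2 = (-1.3296, -3.8876, 0.9850, 1.8951, -1.1798).
‖u_3‖ = 4.7786, so q_3 = (-0.2782, -0.8135, 0.2061, 0.3966, -0.2469).
q_1·w_4 = 0.6405·0 + (-0.4804)·(-3) + 0.1601·2 + (-0.3203)·0 + 0.4804·(-1) = 1.2810; q_2·w_4 = (-0.4989)·0 + (-0.1663)·(-3) + 0.1455·2 + (-0.8315)·0 + (-0.1039)·(-1) = 0.8939; q_3·w_4 = (-0.2782)·0 + (-0.8135)·(-3) + 0.2061·2 + 0.3966·0 + (-0.2469)·(-1) = 3.0998.
u_4 = w_4 − 1.2810·q_1 − 0.8939·q_2 − 3.0998·q_3 = (0.4879, 0.2859, 1.0258, -0.0758, -0.7572).
‖u_4‖ = 1.3969, so q_4 = (0.3493, 0.2047, 0.7344, -0.0542, -0.5421).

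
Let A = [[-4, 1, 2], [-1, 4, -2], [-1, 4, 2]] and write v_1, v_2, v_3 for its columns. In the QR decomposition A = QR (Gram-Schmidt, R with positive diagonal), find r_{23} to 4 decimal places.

q_1 = v_1/‖v_1‖ = (-4, -1, -1)/4.2426 = (-0.9428, -0.2357, -0.2357).
r_{12} = q_1·v_2 = -2.8284.
u_2 = v_2 + 2.8284·q_1 = (-1.6667, 3.3333, 3.3333).
‖u_2‖ = 5.0000, so q_2 = (-0.3333, 0.6667, 0.6667).
r_{23} = q_2·v_3 = -0.6667.

r_{23} = -0.6667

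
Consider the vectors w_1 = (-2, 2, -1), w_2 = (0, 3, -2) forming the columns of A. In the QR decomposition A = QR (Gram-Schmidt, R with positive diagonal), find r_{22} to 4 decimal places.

e_1 = w_1/‖w_1‖ = (-2, 2, -1)/3.0000 = (-0.6667, 0.6667, -0.3333).
r_{12} = e_1·w_2 = 2.6667.
u_2 = w_2 − 2.6667·e_1 = (1.7778, 1.2222, -1.1111).
r_{22} = ‖u_2‖ = 2.4267.

r_{22} = 2.4267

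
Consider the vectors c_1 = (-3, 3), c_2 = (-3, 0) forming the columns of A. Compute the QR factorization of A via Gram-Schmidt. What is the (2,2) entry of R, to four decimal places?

r_{22} = 2.1213

q_1 = c_1/‖c_1‖ = (-3, 3)/4.2426 = (-0.7071, 0.7071).
r_{12} = q_1·c_2 = 2.1213.
u_2 = c_2 − 2.1213·q_1 = (-1.5000, -1.5000).
r_{22} = ‖u_2‖ = 2.1213.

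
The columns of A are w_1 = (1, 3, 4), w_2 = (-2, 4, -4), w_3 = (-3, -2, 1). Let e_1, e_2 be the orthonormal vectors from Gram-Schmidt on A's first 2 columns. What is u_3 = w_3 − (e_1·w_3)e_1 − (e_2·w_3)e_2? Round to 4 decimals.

u_3 = (-3.1733, -0.4533, 1.1333)

e_1 = w_1/‖w_1‖ = (1, 3, 4)/5.0990 = (0.1961, 0.5883, 0.7845).
r_{12} = e_1·w_2 = -1.1767.
u_2 = w_2 + 1.1767·e_1 = (-1.7692, 4.6923, -3.0769).
‖u_2‖ = 5.8835, so e_2 = (-0.3007, 0.7975, -0.5230).
r_{13} = e_1·w_3 = -0.9806; r_{23} = e_2·w_3 = -1.2159.
u_3 = w_3 + 0.9806·e_1 + 1.2159·e_2 = (-3.1733, -0.4533, 1.1333).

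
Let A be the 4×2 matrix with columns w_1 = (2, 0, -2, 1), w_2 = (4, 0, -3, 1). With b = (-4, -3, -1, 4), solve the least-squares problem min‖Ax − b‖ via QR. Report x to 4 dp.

q_1 = w_1/‖w_1‖ = (2, 0, -2, 1)/3.0000 = (0.6667, 0.0000, -0.6667, 0.3333).
r_{12} = q_1·w_2 = 5.0000.
u_2 = w_2 − 5.0000·q_1 = (0.6667, 0.0000, 0.3333, -0.6667).
‖u_2‖ = 1.0000, so q_2 = (0.6667, 0.0000, 0.3333, -0.6667).
Qᵀb = (-0.6667, -5.6667).
Back-substitute: x_2 = -5.6667/1.0000 = -5.6667.
x_1 = (-0.6667 − 5.0000·(-5.6667))/3.0000 = 9.2222.

x = (9.2222, -5.6667)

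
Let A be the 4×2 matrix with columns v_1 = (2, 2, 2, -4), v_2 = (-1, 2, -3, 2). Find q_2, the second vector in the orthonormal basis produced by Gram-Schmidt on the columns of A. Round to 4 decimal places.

q_2 = (-0.0398, 0.7968, -0.5976, 0.0797)

q_1 = v_1/‖v_1‖ = (2, 2, 2, -4)/5.2915 = (0.3780, 0.3780, 0.3780, -0.7559).
r_{12} = q_1·v_2 = -2.2678.
u_2 = v_2 + 2.2678·q_1 = (-0.1429, 2.8571, -2.1429, 0.2857).
‖u_2‖ = 3.5857, so q_2 = (-0.0398, 0.7968, -0.5976, 0.0797).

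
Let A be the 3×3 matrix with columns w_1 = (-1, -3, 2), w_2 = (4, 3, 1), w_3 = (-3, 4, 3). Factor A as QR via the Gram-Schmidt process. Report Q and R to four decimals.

Q = [[-0.2673, 0.7715, -0.5774], [-0.8018, 0.1543, 0.5774], [0.5345, 0.6172, 0.5774]], R = [[3.7417, -2.9399, -0.8018], [0.0000, 4.1662, 0.1543], [0.0000, 0.0000, 5.7735]]

w_1 = (-1, -3, 2); ‖w_1‖ = 3.7417, so q_1 = (-0.2673, -0.8018, 0.5345).
q_1·w_2 = (-0.2673)·4 + (-0.8018)·3 + 0.5345·1 = -2.9399.
u_2 = w_2 + 2.9399·q_1 = (3.2143, 0.6429, 2.5714).
‖u_2‖ = 4.1662, so q_2 = (0.7715, 0.1543, 0.6172).
q_1·w_3 = (-0.2673)·(-3) + (-0.8018)·4 + 0.5345·3 = -0.8018; q_2·w_3 = 0.7715·(-3) + 0.1543·4 + 0.6172·3 = 0.1543.
u_3 = w_3 + 0.8018·q_1 − 0.1543·q_2 = (-3.3333, 3.3333, 3.3333).
‖u_3‖ = 5.7735, so q_3 = (-0.5774, 0.5774, 0.5774).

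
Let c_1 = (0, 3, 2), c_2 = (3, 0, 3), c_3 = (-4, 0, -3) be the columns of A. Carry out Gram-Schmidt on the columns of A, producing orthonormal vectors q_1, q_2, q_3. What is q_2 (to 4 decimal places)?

q_1 = c_1/‖c_1‖ = (0, 3, 2)/3.6056 = (0.0000, 0.8321, 0.5547).
r_{12} = q_1·c_2 = 1.6641.
u_2 = c_2 − 1.6641·q_1 = (3.0000, -1.3846, 2.0769).
‖u_2‖ = 3.9027, so q_2 = (0.7687, -0.3548, 0.5322).

q_2 = (0.7687, -0.3548, 0.5322)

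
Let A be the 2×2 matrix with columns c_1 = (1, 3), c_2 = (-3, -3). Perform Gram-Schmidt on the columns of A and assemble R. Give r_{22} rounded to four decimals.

r_{22} = 1.8974

c_1 = (1, 3); ‖c_1‖ = 3.1623, so q_1 = (0.3162, 0.9487).
q_1·c_2 = 0.3162·(-3) + 0.9487·(-3) = -3.7947.
u_2 = c_2 + 3.7947·q_1 = (-1.8000, 0.6000).
r_{22} = ‖u_2‖ = 1.8974.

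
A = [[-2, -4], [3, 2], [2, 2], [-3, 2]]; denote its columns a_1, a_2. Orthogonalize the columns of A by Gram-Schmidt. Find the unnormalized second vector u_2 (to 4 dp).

a_1 = (-2, 3, 2, -3); ‖a_1‖ = 5.0990, so e_1 = (-0.3922, 0.5883, 0.3922, -0.5883).
e_1·a_2 = (-0.3922)·(-4) + 0.5883·2 + 0.3922·2 + (-0.5883)·2 = 2.3534.
u_2 = a_2 − 2.3534·e_1 = (-3.0769, 0.6154, 1.0769, 3.3846).

u_2 = (-3.0769, 0.6154, 1.0769, 3.3846)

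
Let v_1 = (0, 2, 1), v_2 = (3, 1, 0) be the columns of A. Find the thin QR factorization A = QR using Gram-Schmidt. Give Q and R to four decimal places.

Q = [[0.0000, 0.9891], [0.8944, 0.0659], [0.4472, -0.1319]], R = [[2.2361, 0.8944], [0.0000, 3.0332]]

q_1 = v_1/‖v_1‖ = (0, 2, 1)/2.2361 = (0.0000, 0.8944, 0.4472).
r_{12} = q_1·v_2 = 0.8944.
u_2 = v_2 − 0.8944·q_1 = (3.0000, 0.2000, -0.4000).
‖u_2‖ = 3.0332, so q_2 = (0.9891, 0.0659, -0.1319).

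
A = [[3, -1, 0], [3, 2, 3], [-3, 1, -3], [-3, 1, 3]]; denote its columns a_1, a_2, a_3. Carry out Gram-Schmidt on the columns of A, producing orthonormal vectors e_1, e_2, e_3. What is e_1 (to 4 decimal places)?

e_1 = (0.5000, 0.5000, -0.5000, -0.5000)

a_1 = (3, 3, -3, -3); ‖a_1‖ = 6.0000, so e_1 = (0.5000, 0.5000, -0.5000, -0.5000).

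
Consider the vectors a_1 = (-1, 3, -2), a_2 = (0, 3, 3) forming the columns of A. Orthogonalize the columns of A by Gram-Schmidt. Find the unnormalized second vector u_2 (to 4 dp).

u_2 = (0.2143, 2.3571, 3.4286)

e_1 = a_1/‖a_1‖ = (-1, 3, -2)/3.7417 = (-0.2673, 0.8018, -0.5345).
r_{12} = e_1·a_2 = 0.8018.
u_2 = a_2 − 0.8018·e_1 = (0.2143, 2.3571, 3.4286).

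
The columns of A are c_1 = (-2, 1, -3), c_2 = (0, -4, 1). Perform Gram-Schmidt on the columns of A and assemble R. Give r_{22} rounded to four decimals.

c_1 = (-2, 1, -3); ‖c_1‖ = 3.7417, so q_1 = (-0.5345, 0.2673, -0.8018).
q_1·c_2 = (-0.5345)·0 + 0.2673·(-4) + (-0.8018)·1 = -1.8708.
u_2 = c_2 + 1.8708·q_1 = (-1.0000, -3.5000, -0.5000).
r_{22} = ‖u_2‖ = 3.6742.

r_{22} = 3.6742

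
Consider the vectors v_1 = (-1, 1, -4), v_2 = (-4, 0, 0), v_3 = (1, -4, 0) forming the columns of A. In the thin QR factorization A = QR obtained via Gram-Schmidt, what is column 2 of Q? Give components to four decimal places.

q_1 = v_1/‖v_1‖ = (-1, 1, -4)/4.2426 = (-0.2357, 0.2357, -0.9428).
r_{12} = q_1·v_2 = 0.9428.
u_2 = v_2 − 0.9428·q_1 = (-3.7778, -0.2222, 0.8889).
‖u_2‖ = 3.8873, so q_2 = (-0.9718, -0.0572, 0.2287).

q_2 = (-0.9718, -0.0572, 0.2287)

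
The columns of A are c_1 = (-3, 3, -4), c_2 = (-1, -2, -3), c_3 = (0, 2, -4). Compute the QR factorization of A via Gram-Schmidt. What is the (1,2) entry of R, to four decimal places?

c_1 = (-3, 3, -4); ‖c_1‖ = 5.8310, so q_1 = (-0.5145, 0.5145, -0.6860).
r_{12} = q_1·c_2 = 1.5435.

r_{12} = 1.5435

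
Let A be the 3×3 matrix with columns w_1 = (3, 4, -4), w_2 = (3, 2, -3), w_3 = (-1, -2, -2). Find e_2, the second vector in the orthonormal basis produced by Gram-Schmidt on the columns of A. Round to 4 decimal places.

e_2 = (0.7199, -0.6799, -0.1400)

w_1 = (3, 4, -4); ‖w_1‖ = 6.4031, so e_1 = (0.4685, 0.6247, -0.6247).
e_1·w_2 = 0.4685·3 + 0.6247·2 + (-0.6247)·(-3) = 4.5290.
u_2 = w_2 − 4.5290·e_1 = (0.8780, -0.8293, -0.1707).
‖u_2‖ = 1.2198, so e_2 = (0.7199, -0.6799, -0.1400).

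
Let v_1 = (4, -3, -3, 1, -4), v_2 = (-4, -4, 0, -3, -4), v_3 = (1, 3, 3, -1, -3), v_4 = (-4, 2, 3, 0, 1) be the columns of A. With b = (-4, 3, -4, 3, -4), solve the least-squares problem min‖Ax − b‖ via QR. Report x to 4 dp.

x = (2.0200, -0.3261, -0.4864, 2.7298)

e_1 = v_1/‖v_1‖ = (4, -3, -3, 1, -4)/7.1414 = (0.5601, -0.4201, -0.4201, 0.1400, -0.5601).
r_{12} = e_1·v_2 = 1.2603.
u_2 = v_2 − 1.2603·e_1 = (-4.7059, -3.4706, 0.5294, -3.1765, -3.2941).
‖u_2‖ = 7.4439, so e_2 = (-0.6322, -0.4662, 0.0711, -0.4267, -0.4425).
r_{13} = e_1·v_3 = -0.4201; r_{23} = e_2·v_3 = -0.0632.
u_3 = v_3 + 0.4201·e_1 + 0.0632·e_2 = (1.1953, 2.7941, 2.8280, -0.9682, -3.2633).
‖u_3‖ = 5.3684, so e_3 = (0.2227, 0.5205, 0.5268, -0.1803, -0.6079).
r_{14} = e_1·v_4 = -4.9010; r_{24} = e_2·v_4 = 1.3671; r_{34} = e_3·v_4 = 1.1228.
u_4 = v_4 + 4.9010·e_1 − 1.3671·e_2 − 1.1228·e_3 = (-0.6407, -0.0058, 0.2525, 1.4721, -0.4576).
‖u_4‖ = 1.6884, so e_4 = (-0.3794, -0.0034, 0.1495, 0.8719, -0.2710).
Qᵀb = (0.8402, 1.3355, 0.4540, 4.6091).
Back-substitute: x_4 = 4.6091/1.6884 = 2.7298.
x_3 = (0.4540 − 1.1228·2.7298)/5.3684 = -0.4864.
x_2 = (1.3355 + 0.0632·(-0.4864) − 1.3671·2.7298)/7.4439 = -0.3261.
x_1 = (0.8402 − 1.2603·(-0.3261) + 0.4201·(-0.4864) + 4.9010·2.7298)/7.1414 = 2.0200.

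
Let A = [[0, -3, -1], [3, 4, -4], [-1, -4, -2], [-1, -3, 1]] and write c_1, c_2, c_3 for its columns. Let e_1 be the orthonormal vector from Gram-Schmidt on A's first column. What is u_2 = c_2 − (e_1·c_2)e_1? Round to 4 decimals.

e_1 = c_1/‖c_1‖ = (0, 3, -1, -1)/3.3166 = (0.0000, 0.9045, -0.3015, -0.3015).
r_{12} = e_1·c_2 = 5.7287.
u_2 = c_2 − 5.7287·e_1 = (-3.0000, -1.1818, -2.2727, -1.2727).

u_2 = (-3.0000, -1.1818, -2.2727, -1.2727)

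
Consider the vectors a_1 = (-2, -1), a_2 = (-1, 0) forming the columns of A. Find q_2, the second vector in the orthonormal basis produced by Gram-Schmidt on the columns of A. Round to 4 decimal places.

a_1 = (-2, -1); ‖a_1‖ = 2.2361, so q_1 = (-0.8944, -0.4472).
q_1·a_2 = (-0.8944)·(-1) + (-0.4472)·0 = 0.8944.
u_2 = a_2 − 0.8944·q_1 = (-0.2000, 0.4000).
‖u_2‖ = 0.4472, so q_2 = (-0.4472, 0.8944).

q_2 = (-0.4472, 0.8944)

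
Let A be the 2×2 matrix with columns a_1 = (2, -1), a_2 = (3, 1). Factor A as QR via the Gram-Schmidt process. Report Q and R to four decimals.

e_1 = a_1/‖a_1‖ = (2, -1)/2.2361 = (0.8944, -0.4472).
r_{12} = e_1·a_2 = 2.2361.
u_2 = a_2 − 2.2361·e_1 = (1.0000, 2.0000).
‖u_2‖ = 2.2361, so e_2 = (0.4472, 0.8944).

Q = [[0.8944, 0.4472], [-0.4472, 0.8944]], R = [[2.2361, 2.2361], [0.0000, 2.2361]]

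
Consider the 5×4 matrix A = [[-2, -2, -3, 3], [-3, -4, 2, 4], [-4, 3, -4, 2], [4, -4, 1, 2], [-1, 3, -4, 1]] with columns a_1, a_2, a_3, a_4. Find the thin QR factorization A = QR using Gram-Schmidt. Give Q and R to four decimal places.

Q = [[-0.2949, -0.3785, -0.6511, -0.5852], [-0.4423, -0.7104, 0.2720, 0.4045], [-0.5898, 0.2420, -0.2369, 0.3396], [0.5898, -0.3847, -0.4756, 0.4541], [-0.1474, 0.3816, -0.4688, 0.4151]], R = [[6.7823, -2.2116, 3.5386, -2.8014], [0.0000, 7.0078, -3.1642, -3.8808], [0.0000, 0.0000, 4.8442, -2.7593], [0.0000, 0.0000, 0.0000, 1.8649]]

a_1 = (-2, -3, -4, 4, -1); ‖a_1‖ = 6.7823, so q_1 = (-0.2949, -0.4423, -0.5898, 0.5898, -0.1474).
q_1·a_2 = (-0.2949)·(-2) + (-0.4423)·(-4) + (-0.5898)·3 + 0.5898·(-4) + (-0.1474)·3 = -2.2116.
u_2 = a_2 + 2.2116·q_1 = (-2.6522, -4.9783, 1.6957, -2.6957, 2.6739).
‖u_2‖ = 7.0078, so q_2 = (-0.3785, -0.7104, 0.2420, -0.3847, 0.3816).
q_1·a_3 = (-0.2949)·(-3) + (-0.4423)·2 + (-0.5898)·(-4) + 0.5898·1 + (-0.1474)·(-4) = 3.5386; q_2·a_3 = (-0.3785)·(-3) + (-0.7104)·2 + 0.2420·(-4) + (-0.3847)·1 + 0.3816·(-4) = -3.1642.
u_3 = a_3 − 3.5386·q_1 + 3.1642·q_2 = (-3.1541, 1.3174, -1.1474, -2.3041, -2.2709).
‖u_3‖ = 4.8442, so q_3 = (-0.6511, 0.2720, -0.2369, -0.4756, -0.4688).
q_1·a_4 = (-0.2949)·3 + (-0.4423)·4 + (-0.5898)·2 + 0.5898·2 + (-0.1474)·1 = -2.8014; q_2·a_4 = (-0.3785)·3 + (-0.7104)·4 + 0.2420·2 + (-0.3847)·2 + 0.3816·1 = -3.8808; q_3·a_4 = (-0.6511)·3 + 0.2720·4 + (-0.2369)·2 + (-0.4756)·2 + (-0.4688)·1 = -2.7593.
u_4 = a_4 + 2.8014·q_1 + 3.8808·q_2 + 2.7593·q_3 = (-1.0914, 0.7544, 0.6333, 0.8469, 0.7742).
‖u_4‖ = 1.8649, so q_4 = (-0.5852, 0.4045, 0.3396, 0.4541, 0.4151).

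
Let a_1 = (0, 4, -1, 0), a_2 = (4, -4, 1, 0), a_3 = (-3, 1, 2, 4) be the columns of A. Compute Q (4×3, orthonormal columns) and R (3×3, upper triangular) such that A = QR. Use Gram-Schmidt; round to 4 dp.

a_1 = (0, 4, -1, 0); ‖a_1‖ = 4.1231, so e_1 = (0.0000, 0.9701, -0.2425, 0.0000).
e_1·a_2 = 0.0000·4 + 0.9701·(-4) + (-0.2425)·1 + 0.0000·0 = -4.1231.
u_2 = a_2 + 4.1231·e_1 = (4.0000, 0.0000, 0.0000, 0.0000).
‖u_2‖ = 4.0000, so e_2 = (1.0000, 0.0000, 0.0000, 0.0000).
e_1·a_3 = 0.0000·(-3) + 0.9701·1 + (-0.2425)·2 + 0.0000·4 = 0.4851; e_2·a_3 = 1.0000·(-3) + 0.0000·1 + 0.0000·2 + 0.0000·4 = -3.0000.
u_3 = a_3 − 0.4851·e_1 + 3.0000·e_2 = (0.0000, 0.5294, 2.1176, 4.0000).
‖u_3‖ = 4.5568, so e_3 = (0.0000, 0.1162, 0.4647, 0.8778).

Q = [[0.0000, 1.0000, 0.0000], [0.9701, 0.0000, 0.1162], [-0.2425, 0.0000, 0.4647], [0.0000, 0.0000, 0.8778]], R = [[4.1231, -4.1231, 0.4851], [0.0000, 4.0000, -3.0000], [0.0000, 0.0000, 4.5568]]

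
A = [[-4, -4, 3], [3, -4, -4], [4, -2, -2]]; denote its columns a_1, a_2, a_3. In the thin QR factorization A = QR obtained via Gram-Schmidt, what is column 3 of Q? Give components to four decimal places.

e_3 = (0.2617, -0.6281, 0.7328)

a_1 = (-4, 3, 4); ‖a_1‖ = 6.4031, so e_1 = (-0.6247, 0.4685, 0.6247).
e_1·a_2 = (-0.6247)·(-4) + 0.4685·(-4) + 0.6247·(-2) = -0.6247.
u_2 = a_2 + 0.6247·e_1 = (-4.3902, -3.7073, -1.6098).
‖u_2‖ = 5.9674, so e_2 = (-0.7357, -0.6213, -0.2698).
e_1·a_3 = (-0.6247)·3 + 0.4685·(-4) + 0.6247·(-2) = -4.9976; e_2·a_3 = (-0.7357)·3 + (-0.6213)·(-4) + (-0.2698)·(-2) = 0.8175.
u_3 = a_3 + 4.9976·e_1 − 0.8175·e_2 = (0.4795, -1.1507, 1.3425).
‖u_3‖ = 1.8320, so e_3 = (0.2617, -0.6281, 0.7328).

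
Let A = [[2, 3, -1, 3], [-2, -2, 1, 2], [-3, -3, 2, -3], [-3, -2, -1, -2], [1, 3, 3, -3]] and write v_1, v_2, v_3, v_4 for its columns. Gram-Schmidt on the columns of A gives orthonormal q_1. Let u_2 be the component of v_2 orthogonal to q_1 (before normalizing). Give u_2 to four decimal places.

v_1 = (2, -2, -3, -3, 1); ‖v_1‖ = 5.1962, so q_1 = (0.3849, -0.3849, -0.5774, -0.5774, 0.1925).
q_1·v_2 = 0.3849·3 + (-0.3849)·(-2) + (-0.5774)·(-3) + (-0.5774)·(-2) + 0.1925·3 = 5.3886.
u_2 = v_2 − 5.3886·q_1 = (0.9259, 0.0741, 0.1111, 1.1111, 1.9630).

u_2 = (0.9259, 0.0741, 0.1111, 1.1111, 1.9630)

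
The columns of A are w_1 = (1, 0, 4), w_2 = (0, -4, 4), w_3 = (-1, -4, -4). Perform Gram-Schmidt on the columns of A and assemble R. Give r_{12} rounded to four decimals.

r_{12} = 3.8806

e_1 = w_1/‖w_1‖ = (1, 0, 4)/4.1231 = (0.2425, 0.0000, 0.9701).
r_{12} = e_1·w_2 = 3.8806.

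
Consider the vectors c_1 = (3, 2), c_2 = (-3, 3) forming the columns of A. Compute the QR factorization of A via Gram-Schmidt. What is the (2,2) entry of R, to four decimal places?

r_{22} = 4.1603

c_1 = (3, 2); ‖c_1‖ = 3.6056, so q_1 = (0.8321, 0.5547).
q_1·c_2 = 0.8321·(-3) + 0.5547·3 = -0.8321.
u_2 = c_2 + 0.8321·q_1 = (-2.3077, 3.4615).
r_{22} = ‖u_2‖ = 4.1603.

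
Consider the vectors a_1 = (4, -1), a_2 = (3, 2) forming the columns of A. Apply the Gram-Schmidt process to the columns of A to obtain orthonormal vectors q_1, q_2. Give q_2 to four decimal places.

q_2 = (0.2425, 0.9701)

a_1 = (4, -1); ‖a_1‖ = 4.1231, so q_1 = (0.9701, -0.2425).
q_1·a_2 = 0.9701·3 + (-0.2425)·2 = 2.4254.
u_2 = a_2 − 2.4254·q_1 = (0.6471, 2.5882).
‖u_2‖ = 2.6679, so q_2 = (0.2425, 0.9701).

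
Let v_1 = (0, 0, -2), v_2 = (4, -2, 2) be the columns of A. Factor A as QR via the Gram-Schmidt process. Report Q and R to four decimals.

v_1 = (0, 0, -2); ‖v_1‖ = 2.0000, so q_1 = (0.0000, 0.0000, -1.0000).
q_1·v_2 = 0.0000·4 + 0.0000·(-2) + (-1.0000)·2 = -2.0000.
u_2 = v_2 + 2.0000·q_1 = (4.0000, -2.0000, 0.0000).
‖u_2‖ = 4.4721, so q_2 = (0.8944, -0.4472, 0.0000).

Q = [[0.0000, 0.8944], [0.0000, -0.4472], [-1.0000, 0.0000]], R = [[2.0000, -2.0000], [0.0000, 4.4721]]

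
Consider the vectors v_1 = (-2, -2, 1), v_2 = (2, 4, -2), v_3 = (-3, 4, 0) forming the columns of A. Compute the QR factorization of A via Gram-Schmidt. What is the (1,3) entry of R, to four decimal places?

v_1 = (-2, -2, 1); ‖v_1‖ = 3.0000, so q_1 = (-0.6667, -0.6667, 0.3333).
r_{13} = q_1·v_3 = -0.6667.

r_{13} = -0.6667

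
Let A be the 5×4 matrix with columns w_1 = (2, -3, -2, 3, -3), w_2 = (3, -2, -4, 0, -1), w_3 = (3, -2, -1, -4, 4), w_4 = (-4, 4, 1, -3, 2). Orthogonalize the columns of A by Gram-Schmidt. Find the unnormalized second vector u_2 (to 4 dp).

e_1 = w_1/‖w_1‖ = (2, -3, -2, 3, -3)/5.9161 = (0.3381, -0.5071, -0.3381, 0.5071, -0.5071).
r_{12} = e_1·w_2 = 3.8877.
u_2 = w_2 − 3.8877·e_1 = (1.6857, -0.0286, -2.6857, -1.9714, 0.9714).

u_2 = (1.6857, -0.0286, -2.6857, -1.9714, 0.9714)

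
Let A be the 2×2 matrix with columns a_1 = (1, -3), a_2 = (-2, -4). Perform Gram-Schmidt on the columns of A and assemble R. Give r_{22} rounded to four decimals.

r_{22} = 3.1623

e_1 = a_1/‖a_1‖ = (1, -3)/3.1623 = (0.3162, -0.9487).
r_{12} = e_1·a_2 = 3.1623.
u_2 = a_2 − 3.1623·e_1 = (-3.0000, -1.0000).
r_{22} = ‖u_2‖ = 3.1623.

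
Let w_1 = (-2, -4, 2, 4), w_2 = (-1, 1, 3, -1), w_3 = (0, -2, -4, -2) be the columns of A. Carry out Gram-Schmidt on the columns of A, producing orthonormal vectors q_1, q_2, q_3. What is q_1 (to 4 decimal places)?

q_1 = (-0.3162, -0.6325, 0.3162, 0.6325)

q_1 = w_1/‖w_1‖ = (-2, -4, 2, 4)/6.3246 = (-0.3162, -0.6325, 0.3162, 0.6325).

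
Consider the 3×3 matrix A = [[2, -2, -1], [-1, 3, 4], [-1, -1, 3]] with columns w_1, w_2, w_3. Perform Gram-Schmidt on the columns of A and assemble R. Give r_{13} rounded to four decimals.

r_{13} = -3.6742

w_1 = (2, -1, -1); ‖w_1‖ = 2.4495, so q_1 = (0.8165, -0.4082, -0.4082).
r_{13} = q_1·w_3 = -3.6742.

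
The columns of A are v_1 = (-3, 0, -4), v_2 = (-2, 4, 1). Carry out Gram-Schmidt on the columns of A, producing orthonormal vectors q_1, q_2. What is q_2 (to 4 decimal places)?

v_1 = (-3, 0, -4); ‖v_1‖ = 5.0000, so q_1 = (-0.6000, 0.0000, -0.8000).
q_1·v_2 = (-0.6000)·(-2) + 0.0000·4 + (-0.8000)·1 = 0.4000.
u_2 = v_2 − 0.4000·q_1 = (-1.7600, 4.0000, 1.3200).
‖u_2‖ = 4.5651, so q_2 = (-0.3855, 0.8762, 0.2892).

q_2 = (-0.3855, 0.8762, 0.2892)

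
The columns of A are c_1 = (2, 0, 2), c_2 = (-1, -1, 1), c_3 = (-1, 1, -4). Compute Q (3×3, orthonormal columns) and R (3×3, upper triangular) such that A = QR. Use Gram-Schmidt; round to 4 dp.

c_1 = (2, 0, 2); ‖c_1‖ = 2.8284, so e_1 = (0.7071, 0.0000, 0.7071).
e_1·c_2 = 0.7071·(-1) + 0.0000·(-1) + 0.7071·1 = 0.0000.
u_2 = c_2 + 0.0000·e_1 = (-1.0000, -1.0000, 1.0000).
‖u_2‖ = 1.7321, so e_2 = (-0.5774, -0.5774, 0.5774).
e_1·c_3 = 0.7071·(-1) + 0.0000·1 + 0.7071·(-4) = -3.5355; e_2·c_3 = (-0.5774)·(-1) + (-0.5774)·1 + 0.5774·(-4) = -2.3094.
u_3 = c_3 + 3.5355·e_1 + 2.3094·e_2 = (0.1667, -0.3333, -0.1667).
‖u_3‖ = 0.4082, so e_3 = (0.4082, -0.8165, -0.4082).

Q = [[0.7071, -0.5774, 0.4082], [0.0000, -0.5774, -0.8165], [0.7071, 0.5774, -0.4082]], R = [[2.8284, 0.0000, -3.5355], [0.0000, 1.7321, -2.3094], [0.0000, 0.0000, 0.4082]]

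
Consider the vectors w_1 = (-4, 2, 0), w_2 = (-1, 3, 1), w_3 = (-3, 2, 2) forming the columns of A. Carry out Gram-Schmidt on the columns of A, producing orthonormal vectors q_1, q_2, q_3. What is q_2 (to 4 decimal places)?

q_2 = (0.4082, 0.8165, 0.4082)

q_1 = w_1/‖w_1‖ = (-4, 2, 0)/4.4721 = (-0.8944, 0.4472, 0.0000).
r_{12} = q_1·w_2 = 2.2361.
u_2 = w_2 − 2.2361·q_1 = (1.0000, 2.0000, 1.0000).
‖u_2‖ = 2.4495, so q_2 = (0.4082, 0.8165, 0.4082).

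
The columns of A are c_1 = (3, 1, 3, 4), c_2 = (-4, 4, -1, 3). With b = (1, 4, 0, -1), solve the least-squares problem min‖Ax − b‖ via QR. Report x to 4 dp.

c_1 = (3, 1, 3, 4); ‖c_1‖ = 5.9161, so e_1 = (0.5071, 0.1690, 0.5071, 0.6761).
e_1·c_2 = 0.5071·(-4) + 0.1690·4 + 0.5071·(-1) + 0.6761·3 = 0.1690.
u_2 = c_2 − 0.1690·e_1 = (-4.0857, 3.9714, -1.0857, 2.8857).
‖u_2‖ = 6.4785, so e_2 = (-0.6307, 0.6130, -0.1676, 0.4454).
Qᵀb = (0.5071, 1.3760).
Back-substitute: x_2 = 1.3760/6.4785 = 0.2124.
x_1 = (0.5071 − 0.1690·0.2124)/5.9161 = 0.0796.

x = (0.0796, 0.2124)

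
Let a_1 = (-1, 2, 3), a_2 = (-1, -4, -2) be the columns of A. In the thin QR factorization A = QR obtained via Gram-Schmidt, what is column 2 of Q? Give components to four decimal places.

a_1 = (-1, 2, 3); ‖a_1‖ = 3.7417, so e_1 = (-0.2673, 0.5345, 0.8018).
e_1·a_2 = (-0.2673)·(-1) + 0.5345·(-4) + 0.8018·(-2) = -3.4744.
u_2 = a_2 + 3.4744·e_1 = (-1.9286, -2.1429, 0.7857).
‖u_2‖ = 2.9881, so e_2 = (-0.6454, -0.7171, 0.2630).

e_2 = (-0.6454, -0.7171, 0.2630)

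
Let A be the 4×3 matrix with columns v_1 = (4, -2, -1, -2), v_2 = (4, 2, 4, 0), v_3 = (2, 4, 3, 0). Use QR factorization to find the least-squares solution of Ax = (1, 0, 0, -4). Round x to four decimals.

x = (0.8468, -0.7984, 0.9274)

q_1 = v_1/‖v_1‖ = (4, -2, -1, -2)/5.0000 = (0.8000, -0.4000, -0.2000, -0.4000).
r_{12} = q_1·v_2 = 1.6000.
u_2 = v_2 − 1.6000·q_1 = (2.7200, 2.6400, 4.3200, 0.6400).
‖u_2‖ = 5.7827, so q_2 = (0.4704, 0.4565, 0.7471, 0.1107).
r_{13} = q_1·v_3 = -0.6000; r_{23} = q_2·v_3 = 5.0080.
u_3 = v_3 + 0.6000·q_1 − 5.0080·q_2 = (0.1244, 1.4737, -0.8612, -0.7943).
‖u_3‖ = 1.8867, so q_3 = (0.0659, 0.7811, -0.4565, -0.4210).
Qᵀb = (2.4000, 0.0277, 1.7498).
Back-substitute: x_3 = 1.7498/1.8867 = 0.9274.
x_2 = (0.0277 − 5.0080·0.9274)/5.7827 = -0.7984.
x_1 = (2.4000 − 1.6000·(-0.7984) + 0.6000·0.9274)/5.0000 = 0.8468.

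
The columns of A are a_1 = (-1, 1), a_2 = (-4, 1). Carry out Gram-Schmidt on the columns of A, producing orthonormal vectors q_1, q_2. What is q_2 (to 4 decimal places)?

a_1 = (-1, 1); ‖a_1‖ = 1.4142, so q_1 = (-0.7071, 0.7071).
q_1·a_2 = (-0.7071)·(-4) + 0.7071·1 = 3.5355.
u_2 = a_2 − 3.5355·q_1 = (-1.5000, -1.5000).
‖u_2‖ = 2.1213, so q_2 = (-0.7071, -0.7071).

q_2 = (-0.7071, -0.7071)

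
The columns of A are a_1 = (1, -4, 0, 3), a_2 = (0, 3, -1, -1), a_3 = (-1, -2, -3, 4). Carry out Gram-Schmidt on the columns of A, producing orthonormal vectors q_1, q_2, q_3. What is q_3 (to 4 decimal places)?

a_1 = (1, -4, 0, 3); ‖a_1‖ = 5.0990, so q_1 = (0.1961, -0.7845, 0.0000, 0.5883).
q_1·a_2 = 0.1961·0 + (-0.7845)·3 + 0.0000·(-1) + 0.5883·(-1) = -2.9417.
u_2 = a_2 + 2.9417·q_1 = (0.5769, 0.6923, -1.0000, 0.7308).
‖u_2‖ = 1.5317, so q_2 = (0.3767, 0.4520, -0.6529, 0.4771).
q_1·a_3 = 0.1961·(-1) + (-0.7845)·(-2) + 0.0000·(-3) + 0.5883·4 = 3.7262; q_2·a_3 = 0.3767·(-1) + 0.4520·(-2) + (-0.6529)·(-3) + 0.4771·4 = 2.5863.
u_3 = a_3 − 3.7262·q_1 − 2.5863·q_2 = (-2.7049, -0.2459, -1.3115, 0.5738).
‖u_3‖ = 3.0702, so q_3 = (-0.8810, -0.0801, -0.4272, 0.1869).

q_3 = (-0.8810, -0.0801, -0.4272, 0.1869)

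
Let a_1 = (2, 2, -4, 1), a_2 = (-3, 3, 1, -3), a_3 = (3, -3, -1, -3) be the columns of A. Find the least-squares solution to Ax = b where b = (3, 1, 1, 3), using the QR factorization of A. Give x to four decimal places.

a_1 = (2, 2, -4, 1); ‖a_1‖ = 5.0000, so q_1 = (0.4000, 0.4000, -0.8000, 0.2000).
q_1·a_2 = 0.4000·(-3) + 0.4000·3 + (-0.8000)·1 + 0.2000·(-3) = -1.4000.
u_2 = a_2 + 1.4000·q_1 = (-2.4400, 3.5600, -0.1200, -2.7200).
‖u_2‖ = 5.1029, so q_2 = (-0.4782, 0.6976, -0.0235, -0.5330).
q_1·a_3 = 0.4000·3 + 0.4000·(-3) + (-0.8000)·(-1) + 0.2000·(-3) = 0.2000; q_2·a_3 = (-0.4782)·3 + 0.6976·(-3) + (-0.0235)·(-1) + (-0.5330)·(-3) = -1.9048.
u_3 = a_3 − 0.2000·q_1 + 1.9048·q_2 = (2.0092, -1.7512, -0.8848, -4.0553).
‖u_3‖ = 4.9327, so q_3 = (0.4073, -0.3550, -0.1794, -0.8221).
Qᵀb = (1.4000, -2.3594, -1.7788).
Back-substitute: x_3 = -1.7788/4.9327 = -0.3606.
x_2 = (-2.3594 + 1.9048·(-0.3606))/5.1029 = -0.5970.
x_1 = (1.4000 + 1.4000·(-0.5970) − 0.2000·(-0.3606))/5.0000 = 0.1273.

x = (0.1273, -0.5970, -0.3606)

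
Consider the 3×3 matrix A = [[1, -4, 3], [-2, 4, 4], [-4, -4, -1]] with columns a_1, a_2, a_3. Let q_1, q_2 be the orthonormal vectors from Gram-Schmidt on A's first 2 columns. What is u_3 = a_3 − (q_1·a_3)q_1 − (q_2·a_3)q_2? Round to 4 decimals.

u_3 = (3.7742, 3.1452, -0.6290)

a_1 = (1, -2, -4); ‖a_1‖ = 4.5826, so q_1 = (0.2182, -0.4364, -0.8729).
q_1·a_2 = 0.2182·(-4) + (-0.4364)·4 + (-0.8729)·(-4) = 0.8729.
u_2 = a_2 − 0.8729·q_1 = (-4.1905, 4.3810, -3.2381).
‖u_2‖ = 6.8730, so q_2 = (-0.6097, 0.6374, -0.4711).
q_1·a_3 = 0.2182·3 + (-0.4364)·4 + (-0.8729)·(-1) = -0.2182; q_2·a_3 = (-0.6097)·3 + 0.6374·4 + (-0.4711)·(-1) = 1.1917.
u_3 = a_3 + 0.2182·q_1 − 1.1917·q_2 = (3.7742, 3.1452, -0.6290).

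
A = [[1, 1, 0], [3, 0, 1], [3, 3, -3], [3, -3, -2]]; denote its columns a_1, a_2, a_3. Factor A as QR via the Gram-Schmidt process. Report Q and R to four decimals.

e_1 = a_1/‖a_1‖ = (1, 3, 3, 3)/5.2915 = (0.1890, 0.5669, 0.5669, 0.5669).
r_{12} = e_1·a_2 = 0.1890.
u_2 = a_2 − 0.1890·e_1 = (0.9643, -0.1071, 2.8929, -3.1071).
‖u_2‖ = 4.3548, so e_2 = (0.2214, -0.0246, 0.6643, -0.7135).
r_{13} = e_1·a_3 = -2.2678; r_{23} = e_2·a_3 = -0.5905.
u_3 = a_3 + 2.2678·e_1 + 0.5905·e_2 = (0.5593, 2.2712, -1.3220, -1.1356).
‖u_3‖ = 2.9169, so e_3 = (0.1918, 0.7786, -0.4532, -0.3893).

Q = [[0.1890, 0.2214, 0.1918], [0.5669, -0.0246, 0.7786], [0.5669, 0.6643, -0.4532], [0.5669, -0.7135, -0.3893]], R = [[5.2915, 0.1890, -2.2678], [0.0000, 4.3548, -0.5905], [0.0000, 0.0000, 2.9169]]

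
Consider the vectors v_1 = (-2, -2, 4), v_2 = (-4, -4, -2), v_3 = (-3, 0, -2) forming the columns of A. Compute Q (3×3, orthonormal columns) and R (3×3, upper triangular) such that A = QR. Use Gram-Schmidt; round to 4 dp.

v_1 = (-2, -2, 4); ‖v_1‖ = 4.8990, so e_1 = (-0.4082, -0.4082, 0.8165).
e_1·v_2 = (-0.4082)·(-4) + (-0.4082)·(-4) + 0.8165·(-2) = 1.6330.
u_2 = v_2 − 1.6330·e_1 = (-3.3333, -3.3333, -3.3333).
‖u_2‖ = 5.7735, so e_2 = (-0.5774, -0.5774, -0.5774).
e_1·v_3 = (-0.4082)·(-3) + (-0.4082)·0 + 0.8165·(-2) = -0.4082; e_2·v_3 = (-0.5774)·(-3) + (-0.5774)·0 + (-0.5774)·(-2) = 2.8868.
u_3 = v_3 + 0.4082·e_1 − 2.8868·e_2 = (-1.5000, 1.5000, 0.0000).
‖u_3‖ = 2.1213, so e_3 = (-0.7071, 0.7071, 0.0000).

Q = [[-0.4082, -0.5774, -0.7071], [-0.4082, -0.5774, 0.7071], [0.8165, -0.5774, 0.0000]], R = [[4.8990, 1.6330, -0.4082], [0.0000, 5.7735, 2.8868], [0.0000, 0.0000, 2.1213]]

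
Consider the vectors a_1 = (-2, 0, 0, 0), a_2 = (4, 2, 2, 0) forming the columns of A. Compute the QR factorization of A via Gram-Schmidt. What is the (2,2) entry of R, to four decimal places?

r_{22} = 2.8284

a_1 = (-2, 0, 0, 0); ‖a_1‖ = 2.0000, so e_1 = (-1.0000, 0.0000, 0.0000, 0.0000).
e_1·a_2 = (-1.0000)·4 + 0.0000·2 + 0.0000·2 + 0.0000·0 = -4.0000.
u_2 = a_2 + 4.0000·e_1 = (0.0000, 2.0000, 2.0000, 0.0000).
r_{22} = ‖u_2‖ = 2.8284.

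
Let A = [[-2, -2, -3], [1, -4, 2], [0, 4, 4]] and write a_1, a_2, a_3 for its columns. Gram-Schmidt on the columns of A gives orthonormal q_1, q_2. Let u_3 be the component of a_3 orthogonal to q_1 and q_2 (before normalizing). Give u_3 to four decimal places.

a_1 = (-2, 1, 0); ‖a_1‖ = 2.2361, so q_1 = (-0.8944, 0.4472, 0.0000).
q_1·a_2 = (-0.8944)·(-2) + 0.4472·(-4) + 0.0000·4 = 0.0000.
u_2 = a_2 + 0.0000·q_1 = (-2.0000, -4.0000, 4.0000).
‖u_2‖ = 6.0000, so q_2 = (-0.3333, -0.6667, 0.6667).
q_1·a_3 = (-0.8944)·(-3) + 0.4472·2 + 0.0000·4 = 3.5777; q_2·a_3 = (-0.3333)·(-3) + (-0.6667)·2 + 0.6667·4 = 2.3333.
u_3 = a_3 − 3.5777·q_1 − 2.3333·q_2 = (0.9778, 1.9556, 2.4444).

u_3 = (0.9778, 1.9556, 2.4444)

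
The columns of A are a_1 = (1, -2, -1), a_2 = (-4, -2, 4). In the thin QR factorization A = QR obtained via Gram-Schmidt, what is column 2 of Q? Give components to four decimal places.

a_1 = (1, -2, -1); ‖a_1‖ = 2.4495, so q_1 = (0.4082, -0.8165, -0.4082).
q_1·a_2 = 0.4082·(-4) + (-0.8165)·(-2) + (-0.4082)·4 = -1.6330.
u_2 = a_2 + 1.6330·q_1 = (-3.3333, -3.3333, 3.3333).
‖u_2‖ = 5.7735, so q_2 = (-0.5774, -0.5774, 0.5774).

q_2 = (-0.5774, -0.5774, 0.5774)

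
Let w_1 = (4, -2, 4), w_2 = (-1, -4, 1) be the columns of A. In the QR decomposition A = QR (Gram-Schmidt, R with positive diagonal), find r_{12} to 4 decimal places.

r_{12} = 1.3333

w_1 = (4, -2, 4); ‖w_1‖ = 6.0000, so q_1 = (0.6667, -0.3333, 0.6667).
r_{12} = q_1·w_2 = 1.3333.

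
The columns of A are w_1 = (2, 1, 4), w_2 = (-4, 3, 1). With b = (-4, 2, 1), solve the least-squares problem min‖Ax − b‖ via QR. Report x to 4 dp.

x = (-0.0532, 0.8826)

w_1 = (2, 1, 4); ‖w_1‖ = 4.5826, so q_1 = (0.4364, 0.2182, 0.8729).
q_1·w_2 = 0.4364·(-4) + 0.2182·3 + 0.8729·1 = -0.2182.
u_2 = w_2 + 0.2182·q_1 = (-3.9048, 3.0476, 1.1905).
‖u_2‖ = 5.0943, so q_2 = (-0.7665, 0.5982, 0.2337).
Qᵀb = (-0.4364, 4.4961).
Back-substitute: x_2 = 4.4961/5.0943 = 0.8826.
x_1 = (-0.4364 + 0.2182·0.8826)/4.5826 = -0.0532.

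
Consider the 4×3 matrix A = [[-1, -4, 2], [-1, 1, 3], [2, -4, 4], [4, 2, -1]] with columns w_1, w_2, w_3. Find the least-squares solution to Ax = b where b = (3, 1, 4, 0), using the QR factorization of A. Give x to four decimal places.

w_1 = (-1, -1, 2, 4); ‖w_1‖ = 4.6904, so q_1 = (-0.2132, -0.2132, 0.4264, 0.8528).
q_1·w_2 = (-0.2132)·(-4) + (-0.2132)·1 + 0.4264·(-4) + 0.8528·2 = 0.6396.
u_2 = w_2 − 0.6396·q_1 = (-3.8636, 1.1364, -4.2727, 1.4545).
‖u_2‖ = 6.0490, so q_2 = (-0.6387, 0.1879, -0.7063, 0.2405).
q_1·w_3 = (-0.2132)·2 + (-0.2132)·3 + 0.4264·4 + 0.8528·(-1) = -0.2132; q_2·w_3 = (-0.6387)·2 + 0.1879·3 + (-0.7063)·4 + 0.2405·(-1) = -3.7797.
u_3 = w_3 + 0.2132·q_1 + 3.7797·q_2 = (-0.4596, 3.6646, 1.4211, 0.0907).
‖u_3‖ = 3.9583, so q_3 = (-0.1161, 0.9258, 0.3590, 0.0229).
Qᵀb = (0.8528, -4.5537, 2.0135).
Back-substitute: x_3 = 2.0135/3.9583 = 0.5087.
x_2 = (-4.5537 + 3.7797·0.5087)/6.0490 = -0.4349.
x_1 = (0.8528 − 0.6396·(-0.4349) + 0.2132·0.5087)/4.6904 = 0.2643.

x = (0.2643, -0.4349, 0.5087)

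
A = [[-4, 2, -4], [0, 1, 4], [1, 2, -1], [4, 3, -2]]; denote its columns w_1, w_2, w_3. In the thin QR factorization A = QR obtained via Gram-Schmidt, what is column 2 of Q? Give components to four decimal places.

w_1 = (-4, 0, 1, 4); ‖w_1‖ = 5.7446, so q_1 = (-0.6963, 0.0000, 0.1741, 0.6963).
q_1·w_2 = (-0.6963)·2 + 0.0000·1 + 0.1741·2 + 0.6963·3 = 1.0445.
u_2 = w_2 − 1.0445·q_1 = (2.7273, 1.0000, 1.8182, 2.2727).
‖u_2‖ = 4.1121, so q_2 = (0.6632, 0.2432, 0.4422, 0.5527).

q_2 = (0.6632, 0.2432, 0.4422, 0.5527)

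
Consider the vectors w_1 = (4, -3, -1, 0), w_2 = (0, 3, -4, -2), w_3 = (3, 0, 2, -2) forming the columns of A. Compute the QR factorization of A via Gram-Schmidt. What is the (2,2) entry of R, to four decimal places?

r_{22} = 5.2951

w_1 = (4, -3, -1, 0); ‖w_1‖ = 5.0990, so q_1 = (0.7845, -0.5883, -0.1961, 0.0000).
q_1·w_2 = 0.7845·0 + (-0.5883)·3 + (-0.1961)·(-4) + 0.0000·(-2) = -0.9806.
u_2 = w_2 + 0.9806·q_1 = (0.7692, 2.4231, -4.1923, -2.0000).
r_{22} = ‖u_2‖ = 5.2951.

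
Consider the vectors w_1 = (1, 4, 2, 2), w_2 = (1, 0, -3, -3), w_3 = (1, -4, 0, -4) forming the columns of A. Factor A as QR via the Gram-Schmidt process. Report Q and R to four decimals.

w_1 = (1, 4, 2, 2); ‖w_1‖ = 5.0000, so e_1 = (0.2000, 0.8000, 0.4000, 0.4000).
e_1·w_2 = 0.2000·1 + 0.8000·0 + 0.4000·(-3) + 0.4000·(-3) = -2.2000.
u_2 = w_2 + 2.2000·e_1 = (1.4400, 1.7600, -2.1200, -2.1200).
‖u_2‖ = 3.7630, so e_2 = (0.3827, 0.4677, -0.5634, -0.5634).
e_1·w_3 = 0.2000·1 + 0.8000·(-4) + 0.4000·0 + 0.4000·(-4) = -4.6000; e_2·w_3 = 0.3827·1 + 0.4677·(-4) + (-0.5634)·0 + (-0.5634)·(-4) = 0.7654.
u_3 = w_3 + 4.6000·e_1 − 0.7654·e_2 = (1.6271, -0.6780, 2.2712, -1.7288).
‖u_3‖ = 3.3547, so e_3 = (0.4850, -0.2021, 0.6770, -0.5153).

Q = [[0.2000, 0.3827, 0.4850], [0.8000, 0.4677, -0.2021], [0.4000, -0.5634, 0.6770], [0.4000, -0.5634, -0.5153]], R = [[5.0000, -2.2000, -4.6000], [0.0000, 3.7630, 0.7654], [0.0000, 0.0000, 3.3547]]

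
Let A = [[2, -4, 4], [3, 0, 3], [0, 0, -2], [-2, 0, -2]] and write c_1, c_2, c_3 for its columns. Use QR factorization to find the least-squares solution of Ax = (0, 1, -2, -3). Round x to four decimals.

e_1 = c_1/‖c_1‖ = (2, 3, 0, -2)/4.1231 = (0.4851, 0.7276, 0.0000, -0.4851).
r_{12} = e_1·c_2 = -1.9403.
u_2 = c_2 + 1.9403·e_1 = (-3.0588, 1.4118, 0.0000, -0.9412).
‖u_2‖ = 3.4979, so e_2 = (-0.8745, 0.4036, 0.0000, -0.2691).
r_{13} = e_1·c_3 = 5.0932; r_{23} = e_2·c_3 = -1.7489.
u_3 = c_3 − 5.0932·e_1 + 1.7489·e_2 = (0.0000, 0.0000, -2.0000, 0.0000).
‖u_3‖ = 2.0000, so e_3 = (0.0000, 0.0000, -1.0000, 0.0000).
Qᵀb = (2.1828, 1.2108, 2.0000).
Back-substitute: x_3 = 2.0000/2.0000 = 1.0000.
x_2 = (1.2108 + 1.7489·1.0000)/3.4979 = 0.8462.
x_1 = (2.1828 + 1.9403·0.8462 − 5.0932·1.0000)/4.1231 = -0.3077.

x = (-0.3077, 0.8462, 1.0000)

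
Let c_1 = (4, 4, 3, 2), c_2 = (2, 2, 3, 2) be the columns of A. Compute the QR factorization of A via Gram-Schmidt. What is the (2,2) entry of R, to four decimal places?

c_1 = (4, 4, 3, 2); ‖c_1‖ = 6.7082, so q_1 = (0.5963, 0.5963, 0.4472, 0.2981).
q_1·c_2 = 0.5963·2 + 0.5963·2 + 0.4472·3 + 0.2981·2 = 4.3231.
u_2 = c_2 − 4.3231·q_1 = (-0.5778, -0.5778, 1.0667, 0.7111).
r_{22} = ‖u_2‖ = 1.5202.

r_{22} = 1.5202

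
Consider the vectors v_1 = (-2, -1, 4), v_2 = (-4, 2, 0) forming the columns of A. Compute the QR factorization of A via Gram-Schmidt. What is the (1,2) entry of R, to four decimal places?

r_{12} = 1.3093

v_1 = (-2, -1, 4); ‖v_1‖ = 4.5826, so e_1 = (-0.4364, -0.2182, 0.8729).
r_{12} = e_1·v_2 = 1.3093.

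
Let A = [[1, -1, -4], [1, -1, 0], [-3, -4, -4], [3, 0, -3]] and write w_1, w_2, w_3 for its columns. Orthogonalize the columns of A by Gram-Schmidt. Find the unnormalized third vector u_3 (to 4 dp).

q_1 = w_1/‖w_1‖ = (1, 1, -3, 3)/4.4721 = (0.2236, 0.2236, -0.6708, 0.6708).
r_{12} = q_1·w_2 = 2.2361.
u_2 = w_2 − 2.2361·q_1 = (-1.5000, -1.5000, -2.5000, -1.5000).
‖u_2‖ = 3.6056, so q_2 = (-0.4160, -0.4160, -0.6934, -0.4160).
r_{13} = q_1·w_3 = -0.2236; r_{23} = q_2·w_3 = 5.6857.
u_3 = w_3 + 0.2236·q_1 − 5.6857·q_2 = (-1.5846, 2.4154, -0.2077, -0.4846).

u_3 = (-1.5846, 2.4154, -0.2077, -0.4846)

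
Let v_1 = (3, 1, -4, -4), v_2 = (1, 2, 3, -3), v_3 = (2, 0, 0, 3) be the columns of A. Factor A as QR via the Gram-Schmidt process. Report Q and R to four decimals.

v_1 = (3, 1, -4, -4); ‖v_1‖ = 6.4807, so e_1 = (0.4629, 0.1543, -0.6172, -0.6172).
e_1·v_2 = 0.4629·1 + 0.1543·2 + (-0.6172)·3 + (-0.6172)·(-3) = 0.7715.
u_2 = v_2 − 0.7715·e_1 = (0.6429, 1.8810, 3.4762, -2.5238).
‖u_2‖ = 4.7334, so e_2 = (0.1358, 0.3974, 0.7344, -0.5332).
e_1·v_3 = 0.4629·2 + 0.1543·0 + (-0.6172)·0 + (-0.6172)·3 = -0.9258; e_2·v_3 = 0.1358·2 + 0.3974·0 + 0.7344·0 + (-0.5332)·3 = -1.3280.
u_3 = v_3 + 0.9258·e_1 + 1.3280·e_2 = (2.6089, 0.6706, 0.4038, 1.7205).
‖u_3‖ = 3.2217, so e_3 = (0.8098, 0.2081, 0.1253, 0.5340).

Q = [[0.4629, 0.1358, 0.8098], [0.1543, 0.3974, 0.2081], [-0.6172, 0.7344, 0.1253], [-0.6172, -0.5332, 0.5340]], R = [[6.4807, 0.7715, -0.9258], [0.0000, 4.7334, -1.3280], [0.0000, 0.0000, 3.2217]]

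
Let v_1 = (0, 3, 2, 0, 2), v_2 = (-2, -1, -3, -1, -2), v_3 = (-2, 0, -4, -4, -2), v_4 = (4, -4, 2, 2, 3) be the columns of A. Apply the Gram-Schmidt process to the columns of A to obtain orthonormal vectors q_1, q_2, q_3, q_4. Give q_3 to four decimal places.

q_3 = (0.4719, 0.0000, -0.0674, -0.8765, 0.0674)

q_1 = v_1/‖v_1‖ = (0, 3, 2, 0, 2)/4.1231 = (0.0000, 0.7276, 0.4851, 0.0000, 0.4851).
r_{12} = q_1·v_2 = -3.1530.
u_2 = v_2 + 3.1530·q_1 = (-2.0000, 1.2941, -1.4706, -1.0000, -0.4706).
‖u_2‖ = 3.0098, so q_2 = (-0.6645, 0.4300, -0.4886, -0.3322, -0.1564).
r_{13} = q_1·v_3 = -2.9104; r_{23} = q_2·v_3 = 4.9251.
u_3 = v_3 + 2.9104·q_1 − 4.9251·q_2 = (1.2727, 0.0000, -0.1818, -2.3636, 0.1818).
‖u_3‖ = 2.6968, so q_3 = (0.4719, 0.0000, -0.0674, -0.8765, 0.0674).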